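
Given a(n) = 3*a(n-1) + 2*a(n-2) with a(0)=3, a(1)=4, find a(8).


Build bottom-up:
...a(6)=2814, a(7)=10022, a(8)=3*10022+2*2814=35694


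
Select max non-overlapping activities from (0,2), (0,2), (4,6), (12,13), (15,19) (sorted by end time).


Greedy: pick earliest-ending, then skip overlaps.
Selected (4 activities): [(0, 2), (4, 6), (12, 13), (15, 19)]


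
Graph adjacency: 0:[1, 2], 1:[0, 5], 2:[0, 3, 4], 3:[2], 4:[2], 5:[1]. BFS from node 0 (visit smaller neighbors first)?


BFS queue: start with [0]
Visit order: [0, 1, 2, 5, 3, 4]


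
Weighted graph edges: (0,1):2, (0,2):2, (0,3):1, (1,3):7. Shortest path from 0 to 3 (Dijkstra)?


Dijkstra from 0:
Distances: {0: 0, 1: 2, 2: 2, 3: 1}
Shortest distance to 3 = 1, path = [0, 3]


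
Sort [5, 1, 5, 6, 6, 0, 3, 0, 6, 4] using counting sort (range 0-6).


Count array: [2, 1, 0, 1, 1, 2, 3]
Reconstruct: [0, 0, 1, 3, 4, 5, 5, 6, 6, 6]


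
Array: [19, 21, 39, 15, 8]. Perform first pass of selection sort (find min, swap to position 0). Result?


After one pass: [8, 21, 39, 15, 19]


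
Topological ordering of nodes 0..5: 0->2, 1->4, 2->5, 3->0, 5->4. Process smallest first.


Kahn's algorithm, process smallest node first
Order: [1, 3, 0, 2, 5, 4]


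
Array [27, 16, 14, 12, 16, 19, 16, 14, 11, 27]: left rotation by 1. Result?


Left rotate by 1: [16, 14, 12, 16, 19, 16, 14, 11, 27, 27]


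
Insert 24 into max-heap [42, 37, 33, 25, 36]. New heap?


Append 24: [42, 37, 33, 25, 36, 24]
Bubble up: no swaps needed
Result: [42, 37, 33, 25, 36, 24]


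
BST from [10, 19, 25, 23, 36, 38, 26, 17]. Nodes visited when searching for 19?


BST root = 10
Search for 19: compare at each node
Path: [10, 19]


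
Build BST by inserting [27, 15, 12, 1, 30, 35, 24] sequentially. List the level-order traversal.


Root = 27; build tree by BST insertion.
Level-Order traversal: [27, 15, 30, 12, 24, 35, 1]


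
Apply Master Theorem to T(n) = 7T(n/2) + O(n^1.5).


a=7, b=2, c=1.5. log_2(7)=2.807 > c=1.5. Case 1: O(n^log_b(a)) = O(n^2.807)
Complexity: O(n^2.807)


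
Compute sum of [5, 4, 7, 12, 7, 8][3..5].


Prefix sums: [0, 5, 9, 16, 28, 35, 43]
Sum[3..5] = prefix[6] - prefix[3] = 43 - 16 = 27


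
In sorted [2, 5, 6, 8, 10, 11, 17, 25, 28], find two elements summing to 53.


Two pointers: lo=0, hi=8
Found pair: (25, 28) summing to 53


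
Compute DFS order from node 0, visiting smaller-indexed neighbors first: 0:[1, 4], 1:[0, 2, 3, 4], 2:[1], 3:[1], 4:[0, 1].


DFS stack-based: start with [0]
Visit order: [0, 1, 2, 3, 4]


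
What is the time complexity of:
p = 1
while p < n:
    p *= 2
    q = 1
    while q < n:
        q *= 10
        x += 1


Per nesting level: O(log n) * O(log n) = O((log n)^2)
Complexity: O((log n)^2)


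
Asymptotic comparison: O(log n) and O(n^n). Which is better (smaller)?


logarithmic grows slower than n^n
O(log n) is asymptotically smaller; O(n^n) grows faster


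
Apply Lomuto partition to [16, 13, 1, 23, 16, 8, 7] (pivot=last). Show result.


Elements <= 7 go left of pivot.
Result: [1, 7, 16, 23, 16, 8, 13], pivot at index 1


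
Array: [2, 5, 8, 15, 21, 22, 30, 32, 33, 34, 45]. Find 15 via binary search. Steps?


Search for 15:
[0,10] mid=5 arr[5]=22
[0,4] mid=2 arr[2]=8
[3,4] mid=3 arr[3]=15
Total: 3 comparisons


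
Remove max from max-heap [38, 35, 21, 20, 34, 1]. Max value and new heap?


Max = 38
Replace root with last, heapify down
Resulting heap: [35, 34, 21, 20, 1]


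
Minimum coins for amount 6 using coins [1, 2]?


dp[0]=0; dp[i]=1+min(dp[i-c] for c in coins)
...dp[1]=1, dp[2]=1, dp[3]=2, dp[4]=2, dp[5]=3, dp[6]=3
Minimum coins for 6 = 3


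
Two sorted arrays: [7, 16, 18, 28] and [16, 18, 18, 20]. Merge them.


Compare heads, take smaller each step.
Merged: [7, 16, 16, 18, 18, 18, 20, 28]


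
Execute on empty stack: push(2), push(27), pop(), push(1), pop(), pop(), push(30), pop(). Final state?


push(2) -> [2]
push(27) -> [2, 27]
pop() returns 27 -> [2]
push(1) -> [2, 1]
pop() returns 1 -> [2]
pop() returns 2 -> []
push(30) -> [30]
pop() returns 30 -> []
Final stack (bottom to top): []


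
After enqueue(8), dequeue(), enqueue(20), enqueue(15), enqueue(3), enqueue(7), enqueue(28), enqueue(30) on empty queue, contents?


enqueue(8) -> [8]
dequeue() returns 8 -> []
enqueue(20) -> [20]
enqueue(15) -> [20, 15]
enqueue(3) -> [20, 15, 3]
enqueue(7) -> [20, 15, 3, 7]
enqueue(28) -> [20, 15, 3, 7, 28]
enqueue(30) -> [20, 15, 3, 7, 28, 30]
Final queue (front to back): [20, 15, 3, 7, 28, 30]


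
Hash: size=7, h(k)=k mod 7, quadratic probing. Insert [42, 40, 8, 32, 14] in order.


Insertions: 42->slot 0; 40->slot 5; 8->slot 1; 32->slot 4; 14->slot 2
Table: [42, 8, 14, None, 32, 40, None]


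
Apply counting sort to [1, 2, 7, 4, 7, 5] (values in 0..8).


Count array: [0, 1, 1, 0, 1, 1, 0, 2, 0]
Reconstruct: [1, 2, 4, 5, 7, 7]


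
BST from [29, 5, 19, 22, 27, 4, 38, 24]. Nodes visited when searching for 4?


BST root = 29
Search for 4: compare at each node
Path: [29, 5, 4]


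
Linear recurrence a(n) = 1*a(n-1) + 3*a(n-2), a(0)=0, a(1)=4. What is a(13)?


Build bottom-up:
...a(11)=10732, a(12)=24640, a(13)=1*24640+3*10732=56836


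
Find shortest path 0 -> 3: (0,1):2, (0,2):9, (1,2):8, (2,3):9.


Dijkstra from 0:
Distances: {0: 0, 1: 2, 2: 9, 3: 18}
Shortest distance to 3 = 18, path = [0, 2, 3]


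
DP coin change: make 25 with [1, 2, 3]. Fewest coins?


dp[0]=0; dp[i]=1+min(dp[i-c] for c in coins)
...dp[20]=7, dp[21]=7, dp[22]=8, dp[23]=8, dp[24]=8, dp[25]=9
Minimum coins for 25 = 9


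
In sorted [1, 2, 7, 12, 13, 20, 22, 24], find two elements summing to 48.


Two pointers: lo=0, hi=7
No pair sums to 48


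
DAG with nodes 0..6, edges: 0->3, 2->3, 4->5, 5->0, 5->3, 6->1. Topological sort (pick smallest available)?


Kahn's algorithm, process smallest node first
Order: [2, 4, 5, 0, 3, 6, 1]


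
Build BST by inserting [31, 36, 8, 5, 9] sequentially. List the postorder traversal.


Root = 31; build tree by BST insertion.
Postorder traversal: [5, 9, 8, 36, 31]


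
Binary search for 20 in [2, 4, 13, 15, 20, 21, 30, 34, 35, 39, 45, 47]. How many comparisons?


Search for 20:
[0,11] mid=5 arr[5]=21
[0,4] mid=2 arr[2]=13
[3,4] mid=3 arr[3]=15
[4,4] mid=4 arr[4]=20
Total: 4 comparisons


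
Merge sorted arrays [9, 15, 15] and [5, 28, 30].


Compare heads, take smaller each step.
Merged: [5, 9, 15, 15, 28, 30]


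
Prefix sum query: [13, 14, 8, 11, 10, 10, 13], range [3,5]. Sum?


Prefix sums: [0, 13, 27, 35, 46, 56, 66, 79]
Sum[3..5] = prefix[6] - prefix[3] = 66 - 35 = 31


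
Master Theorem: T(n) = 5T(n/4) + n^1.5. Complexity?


a=5, b=4, c=1.5. log_4(5)=1.161 < c=1.5. Case 3: O(n^c) = O(n^1.500)
Complexity: O(n^1.500)


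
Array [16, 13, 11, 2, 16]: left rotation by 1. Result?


Left rotate by 1: [13, 11, 2, 16, 16]


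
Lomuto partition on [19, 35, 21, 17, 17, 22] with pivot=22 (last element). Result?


Elements <= 22 go left of pivot.
Result: [19, 21, 17, 17, 22, 35], pivot at index 4


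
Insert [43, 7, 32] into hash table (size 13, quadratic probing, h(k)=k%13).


Insertions: 43->slot 4; 7->slot 7; 32->slot 6
Table: [None, None, None, None, 43, None, 32, 7, None, None, None, None, None]


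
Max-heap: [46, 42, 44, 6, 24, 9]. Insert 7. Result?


Append 7: [46, 42, 44, 6, 24, 9, 7]
Bubble up: no swaps needed
Result: [46, 42, 44, 6, 24, 9, 7]


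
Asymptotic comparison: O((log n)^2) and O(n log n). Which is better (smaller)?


polylogarithmic grows slower than linearithmic
O((log n)^2) is asymptotically smaller; O(n log n) grows faster


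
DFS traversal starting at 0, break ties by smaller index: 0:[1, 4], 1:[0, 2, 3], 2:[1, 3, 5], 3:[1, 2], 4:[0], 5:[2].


DFS stack-based: start with [0]
Visit order: [0, 1, 2, 3, 5, 4]


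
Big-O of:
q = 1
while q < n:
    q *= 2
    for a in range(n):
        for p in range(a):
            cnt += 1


Per nesting level: O(log n) * O(n) * O(n) [triangular over a] = O(n^2 log n)
Complexity: O(n^2 log n)


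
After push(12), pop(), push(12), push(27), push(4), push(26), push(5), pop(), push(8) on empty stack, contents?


push(12) -> [12]
pop() returns 12 -> []
push(12) -> [12]
push(27) -> [12, 27]
push(4) -> [12, 27, 4]
push(26) -> [12, 27, 4, 26]
push(5) -> [12, 27, 4, 26, 5]
pop() returns 5 -> [12, 27, 4, 26]
push(8) -> [12, 27, 4, 26, 8]
Final stack (bottom to top): [12, 27, 4, 26, 8]


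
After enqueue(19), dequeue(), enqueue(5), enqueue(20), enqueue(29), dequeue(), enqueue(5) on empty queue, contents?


enqueue(19) -> [19]
dequeue() returns 19 -> []
enqueue(5) -> [5]
enqueue(20) -> [5, 20]
enqueue(29) -> [5, 20, 29]
dequeue() returns 5 -> [20, 29]
enqueue(5) -> [20, 29, 5]
Final queue (front to back): [20, 29, 5]


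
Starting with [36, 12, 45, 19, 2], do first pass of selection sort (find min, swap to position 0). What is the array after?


After one pass: [2, 12, 45, 19, 36]


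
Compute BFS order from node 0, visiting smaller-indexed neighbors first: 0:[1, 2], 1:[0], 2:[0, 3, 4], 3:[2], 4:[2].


BFS queue: start with [0]
Visit order: [0, 1, 2, 3, 4]


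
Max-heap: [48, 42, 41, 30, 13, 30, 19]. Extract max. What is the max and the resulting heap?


Max = 48
Replace root with last, heapify down
Resulting heap: [42, 30, 41, 19, 13, 30]


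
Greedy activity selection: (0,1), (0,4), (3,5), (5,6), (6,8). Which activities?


Greedy: pick earliest-ending, then skip overlaps.
Selected (4 activities): [(0, 1), (3, 5), (5, 6), (6, 8)]


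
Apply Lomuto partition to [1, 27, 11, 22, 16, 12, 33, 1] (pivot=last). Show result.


Elements <= 1 go left of pivot.
Result: [1, 1, 11, 22, 16, 12, 33, 27], pivot at index 1


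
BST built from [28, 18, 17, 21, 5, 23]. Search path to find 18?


BST root = 28
Search for 18: compare at each node
Path: [28, 18]


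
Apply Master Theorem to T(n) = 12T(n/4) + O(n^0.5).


a=12, b=4, c=0.5. log_4(12)=1.792 > c=0.5. Case 1: O(n^log_b(a)) = O(n^1.792)
Complexity: O(n^1.792)


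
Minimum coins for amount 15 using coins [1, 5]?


dp[0]=0; dp[i]=1+min(dp[i-c] for c in coins)
...dp[10]=2, dp[11]=3, dp[12]=4, dp[13]=5, dp[14]=6, dp[15]=3
Minimum coins for 15 = 3


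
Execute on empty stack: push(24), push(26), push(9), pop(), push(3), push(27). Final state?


push(24) -> [24]
push(26) -> [24, 26]
push(9) -> [24, 26, 9]
pop() returns 9 -> [24, 26]
push(3) -> [24, 26, 3]
push(27) -> [24, 26, 3, 27]
Final stack (bottom to top): [24, 26, 3, 27]


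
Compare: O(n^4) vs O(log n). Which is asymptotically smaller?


logarithmic grows slower than quartic
O(log n) is asymptotically smaller; O(n^4) grows faster


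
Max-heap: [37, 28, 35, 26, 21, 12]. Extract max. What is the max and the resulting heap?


Max = 37
Replace root with last, heapify down
Resulting heap: [35, 28, 12, 26, 21]


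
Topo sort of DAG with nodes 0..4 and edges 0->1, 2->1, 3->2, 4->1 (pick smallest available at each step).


Kahn's algorithm, process smallest node first
Order: [0, 3, 2, 4, 1]


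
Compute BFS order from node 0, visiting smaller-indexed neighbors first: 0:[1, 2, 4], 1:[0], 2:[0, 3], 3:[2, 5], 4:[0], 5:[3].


BFS queue: start with [0]
Visit order: [0, 1, 2, 4, 3, 5]


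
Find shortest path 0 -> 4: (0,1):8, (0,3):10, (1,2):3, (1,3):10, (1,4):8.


Dijkstra from 0:
Distances: {0: 0, 1: 8, 2: 11, 3: 10, 4: 16}
Shortest distance to 4 = 16, path = [0, 1, 4]


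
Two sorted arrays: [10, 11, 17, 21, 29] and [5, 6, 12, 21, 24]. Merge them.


Compare heads, take smaller each step.
Merged: [5, 6, 10, 11, 12, 17, 21, 21, 24, 29]


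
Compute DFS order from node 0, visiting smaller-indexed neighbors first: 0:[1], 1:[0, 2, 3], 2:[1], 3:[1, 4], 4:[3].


DFS stack-based: start with [0]
Visit order: [0, 1, 2, 3, 4]


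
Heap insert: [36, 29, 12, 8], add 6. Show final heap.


Append 6: [36, 29, 12, 8, 6]
Bubble up: no swaps needed
Result: [36, 29, 12, 8, 6]


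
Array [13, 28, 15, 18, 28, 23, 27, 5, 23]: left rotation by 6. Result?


Left rotate by 6: [27, 5, 23, 13, 28, 15, 18, 28, 23]


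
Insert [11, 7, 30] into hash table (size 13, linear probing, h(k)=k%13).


Insertions: 11->slot 11; 7->slot 7; 30->slot 4
Table: [None, None, None, None, 30, None, None, 7, None, None, None, 11, None]


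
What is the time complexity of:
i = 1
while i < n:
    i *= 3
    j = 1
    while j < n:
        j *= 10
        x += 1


Per nesting level: O(log n) * O(log n) = O((log n)^2)
Complexity: O((log n)^2)


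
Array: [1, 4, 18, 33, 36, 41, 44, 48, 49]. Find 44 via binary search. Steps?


Search for 44:
[0,8] mid=4 arr[4]=36
[5,8] mid=6 arr[6]=44
Total: 2 comparisons


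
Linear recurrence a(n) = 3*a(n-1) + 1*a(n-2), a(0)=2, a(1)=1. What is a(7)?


Build bottom-up:
...a(5)=175, a(6)=578, a(7)=3*578+1*175=1909


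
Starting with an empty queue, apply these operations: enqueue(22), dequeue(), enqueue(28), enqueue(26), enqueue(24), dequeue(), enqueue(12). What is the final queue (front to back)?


enqueue(22) -> [22]
dequeue() returns 22 -> []
enqueue(28) -> [28]
enqueue(26) -> [28, 26]
enqueue(24) -> [28, 26, 24]
dequeue() returns 28 -> [26, 24]
enqueue(12) -> [26, 24, 12]
Final queue (front to back): [26, 24, 12]


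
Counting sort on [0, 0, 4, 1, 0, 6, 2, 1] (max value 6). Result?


Count array: [3, 2, 1, 0, 1, 0, 1]
Reconstruct: [0, 0, 0, 1, 1, 2, 4, 6]


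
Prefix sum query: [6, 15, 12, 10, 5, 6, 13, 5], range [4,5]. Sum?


Prefix sums: [0, 6, 21, 33, 43, 48, 54, 67, 72]
Sum[4..5] = prefix[6] - prefix[4] = 54 - 43 = 11


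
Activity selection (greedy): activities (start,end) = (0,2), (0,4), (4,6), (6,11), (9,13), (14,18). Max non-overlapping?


Greedy: pick earliest-ending, then skip overlaps.
Selected (4 activities): [(0, 2), (4, 6), (6, 11), (14, 18)]


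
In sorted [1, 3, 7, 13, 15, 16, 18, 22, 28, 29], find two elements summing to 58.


Two pointers: lo=0, hi=9
No pair sums to 58


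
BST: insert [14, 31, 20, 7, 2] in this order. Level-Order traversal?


Root = 14; build tree by BST insertion.
Level-Order traversal: [14, 7, 31, 2, 20]


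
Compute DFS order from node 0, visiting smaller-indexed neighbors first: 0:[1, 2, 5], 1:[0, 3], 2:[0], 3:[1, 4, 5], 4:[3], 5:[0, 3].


DFS stack-based: start with [0]
Visit order: [0, 1, 3, 4, 5, 2]


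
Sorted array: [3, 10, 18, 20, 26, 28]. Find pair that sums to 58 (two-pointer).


Two pointers: lo=0, hi=5
No pair sums to 58


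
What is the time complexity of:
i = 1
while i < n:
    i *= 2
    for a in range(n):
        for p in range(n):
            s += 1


Per nesting level: O(log n) * O(n) * O(n) = O(n^2 log n)
Complexity: O(n^2 log n)


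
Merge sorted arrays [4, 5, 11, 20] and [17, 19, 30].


Compare heads, take smaller each step.
Merged: [4, 5, 11, 17, 19, 20, 30]


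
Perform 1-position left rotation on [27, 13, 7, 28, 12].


Left rotate by 1: [13, 7, 28, 12, 27]


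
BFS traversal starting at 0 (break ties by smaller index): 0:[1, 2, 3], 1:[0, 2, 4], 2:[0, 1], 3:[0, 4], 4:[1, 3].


BFS queue: start with [0]
Visit order: [0, 1, 2, 3, 4]


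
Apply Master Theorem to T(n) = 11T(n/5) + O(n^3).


a=11, b=5, c=3. log_5(11)=1.490 < c=3. Case 3: O(n^c) = O(n^3)
Complexity: O(n^3)


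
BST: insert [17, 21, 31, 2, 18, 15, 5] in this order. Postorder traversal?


Root = 17; build tree by BST insertion.
Postorder traversal: [5, 15, 2, 18, 31, 21, 17]


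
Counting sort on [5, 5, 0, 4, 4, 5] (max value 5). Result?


Count array: [1, 0, 0, 0, 2, 3]
Reconstruct: [0, 4, 4, 5, 5, 5]


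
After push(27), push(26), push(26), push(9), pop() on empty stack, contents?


push(27) -> [27]
push(26) -> [27, 26]
push(26) -> [27, 26, 26]
push(9) -> [27, 26, 26, 9]
pop() returns 9 -> [27, 26, 26]
Final stack (bottom to top): [27, 26, 26]


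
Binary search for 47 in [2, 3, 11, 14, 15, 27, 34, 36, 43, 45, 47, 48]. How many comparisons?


Search for 47:
[0,11] mid=5 arr[5]=27
[6,11] mid=8 arr[8]=43
[9,11] mid=10 arr[10]=47
Total: 3 comparisons


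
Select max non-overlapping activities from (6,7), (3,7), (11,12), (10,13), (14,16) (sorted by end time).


Greedy: pick earliest-ending, then skip overlaps.
Selected (3 activities): [(6, 7), (11, 12), (14, 16)]


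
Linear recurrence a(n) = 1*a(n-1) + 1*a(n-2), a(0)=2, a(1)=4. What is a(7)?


Build bottom-up:
...a(5)=26, a(6)=42, a(7)=1*42+1*26=68


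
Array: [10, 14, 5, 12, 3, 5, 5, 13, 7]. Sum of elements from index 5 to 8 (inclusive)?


Prefix sums: [0, 10, 24, 29, 41, 44, 49, 54, 67, 74]
Sum[5..8] = prefix[9] - prefix[5] = 74 - 44 = 30


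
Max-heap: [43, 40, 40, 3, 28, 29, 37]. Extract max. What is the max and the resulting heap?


Max = 43
Replace root with last, heapify down
Resulting heap: [40, 37, 40, 3, 28, 29]


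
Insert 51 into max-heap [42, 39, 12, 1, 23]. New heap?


Append 51: [42, 39, 12, 1, 23, 51]
Bubble up: swap idx 5(51) with idx 2(12); swap idx 2(51) with idx 0(42)
Result: [51, 39, 42, 1, 23, 12]


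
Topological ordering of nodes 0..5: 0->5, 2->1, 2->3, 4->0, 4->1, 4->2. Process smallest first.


Kahn's algorithm, process smallest node first
Order: [4, 0, 2, 1, 3, 5]


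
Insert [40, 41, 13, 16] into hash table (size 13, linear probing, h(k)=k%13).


Insertions: 40->slot 1; 41->slot 2; 13->slot 0; 16->slot 3
Table: [13, 40, 41, 16, None, None, None, None, None, None, None, None, None]


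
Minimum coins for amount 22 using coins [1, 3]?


dp[0]=0; dp[i]=1+min(dp[i-c] for c in coins)
...dp[17]=7, dp[18]=6, dp[19]=7, dp[20]=8, dp[21]=7, dp[22]=8
Minimum coins for 22 = 8


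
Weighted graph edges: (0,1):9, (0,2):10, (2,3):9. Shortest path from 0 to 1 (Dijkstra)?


Dijkstra from 0:
Distances: {0: 0, 1: 9, 2: 10, 3: 19}
Shortest distance to 1 = 9, path = [0, 1]


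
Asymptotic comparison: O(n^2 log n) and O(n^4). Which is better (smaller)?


n^2 log n grows slower than quartic
O(n^2 log n) is asymptotically smaller; O(n^4) grows faster


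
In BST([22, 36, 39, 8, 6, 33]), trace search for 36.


BST root = 22
Search for 36: compare at each node
Path: [22, 36]


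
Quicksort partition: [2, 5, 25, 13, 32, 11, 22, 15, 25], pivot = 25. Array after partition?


Elements <= 25 go left of pivot.
Result: [2, 5, 25, 13, 11, 22, 15, 25, 32], pivot at index 7


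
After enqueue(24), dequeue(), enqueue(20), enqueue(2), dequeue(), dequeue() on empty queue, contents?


enqueue(24) -> [24]
dequeue() returns 24 -> []
enqueue(20) -> [20]
enqueue(2) -> [20, 2]
dequeue() returns 20 -> [2]
dequeue() returns 2 -> []
Final queue (front to back): []


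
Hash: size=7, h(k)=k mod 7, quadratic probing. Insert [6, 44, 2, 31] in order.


Insertions: 6->slot 6; 44->slot 2; 2->slot 3; 31->slot 4
Table: [None, None, 44, 2, 31, None, 6]


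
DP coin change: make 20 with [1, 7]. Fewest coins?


dp[0]=0; dp[i]=1+min(dp[i-c] for c in coins)
...dp[15]=3, dp[16]=4, dp[17]=5, dp[18]=6, dp[19]=7, dp[20]=8
Minimum coins for 20 = 8


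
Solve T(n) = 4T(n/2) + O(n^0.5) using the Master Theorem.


a=4, b=2, c=0.5. log_2(4)=2 > c=0.5. Case 1: O(n^log_b(a)) = O(n^2)
Complexity: O(n^2)


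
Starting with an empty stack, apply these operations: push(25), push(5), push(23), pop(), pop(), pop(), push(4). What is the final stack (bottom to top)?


push(25) -> [25]
push(5) -> [25, 5]
push(23) -> [25, 5, 23]
pop() returns 23 -> [25, 5]
pop() returns 5 -> [25]
pop() returns 25 -> []
push(4) -> [4]
Final stack (bottom to top): [4]


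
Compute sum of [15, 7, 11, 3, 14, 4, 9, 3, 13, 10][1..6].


Prefix sums: [0, 15, 22, 33, 36, 50, 54, 63, 66, 79, 89]
Sum[1..6] = prefix[7] - prefix[1] = 63 - 15 = 48


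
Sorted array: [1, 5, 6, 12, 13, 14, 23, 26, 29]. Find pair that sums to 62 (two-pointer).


Two pointers: lo=0, hi=8
No pair sums to 62


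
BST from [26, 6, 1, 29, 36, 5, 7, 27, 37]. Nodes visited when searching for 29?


BST root = 26
Search for 29: compare at each node
Path: [26, 29]


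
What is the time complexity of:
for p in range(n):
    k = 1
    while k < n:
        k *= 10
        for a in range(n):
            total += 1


Per nesting level: O(n) * O(log n) * O(n) = O(n^2 log n)
Complexity: O(n^2 log n)


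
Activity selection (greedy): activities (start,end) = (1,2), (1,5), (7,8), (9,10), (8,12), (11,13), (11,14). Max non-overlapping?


Greedy: pick earliest-ending, then skip overlaps.
Selected (4 activities): [(1, 2), (7, 8), (9, 10), (11, 13)]


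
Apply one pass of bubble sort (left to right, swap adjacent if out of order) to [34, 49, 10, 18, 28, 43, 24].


After one pass: [34, 10, 18, 28, 43, 24, 49]


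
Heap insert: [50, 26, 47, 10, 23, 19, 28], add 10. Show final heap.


Append 10: [50, 26, 47, 10, 23, 19, 28, 10]
Bubble up: no swaps needed
Result: [50, 26, 47, 10, 23, 19, 28, 10]


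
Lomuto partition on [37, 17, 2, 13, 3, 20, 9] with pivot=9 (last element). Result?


Elements <= 9 go left of pivot.
Result: [2, 3, 9, 13, 17, 20, 37], pivot at index 2


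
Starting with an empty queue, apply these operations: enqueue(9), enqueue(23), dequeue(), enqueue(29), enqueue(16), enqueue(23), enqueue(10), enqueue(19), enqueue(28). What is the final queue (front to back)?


enqueue(9) -> [9]
enqueue(23) -> [9, 23]
dequeue() returns 9 -> [23]
enqueue(29) -> [23, 29]
enqueue(16) -> [23, 29, 16]
enqueue(23) -> [23, 29, 16, 23]
enqueue(10) -> [23, 29, 16, 23, 10]
enqueue(19) -> [23, 29, 16, 23, 10, 19]
enqueue(28) -> [23, 29, 16, 23, 10, 19, 28]
Final queue (front to back): [23, 29, 16, 23, 10, 19, 28]


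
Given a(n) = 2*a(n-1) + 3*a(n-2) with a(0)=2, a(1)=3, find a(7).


Build bottom-up:
...a(5)=303, a(6)=912, a(7)=2*912+3*303=2733


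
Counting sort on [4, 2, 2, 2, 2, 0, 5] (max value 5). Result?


Count array: [1, 0, 4, 0, 1, 1]
Reconstruct: [0, 2, 2, 2, 2, 4, 5]


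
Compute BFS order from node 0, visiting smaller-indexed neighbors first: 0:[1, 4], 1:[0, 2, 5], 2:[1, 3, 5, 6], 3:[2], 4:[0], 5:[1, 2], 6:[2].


BFS queue: start with [0]
Visit order: [0, 1, 4, 2, 5, 3, 6]


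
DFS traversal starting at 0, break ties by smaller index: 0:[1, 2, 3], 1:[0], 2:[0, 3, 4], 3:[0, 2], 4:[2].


DFS stack-based: start with [0]
Visit order: [0, 1, 2, 3, 4]


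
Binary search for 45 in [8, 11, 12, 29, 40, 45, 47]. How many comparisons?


Search for 45:
[0,6] mid=3 arr[3]=29
[4,6] mid=5 arr[5]=45
Total: 2 comparisons


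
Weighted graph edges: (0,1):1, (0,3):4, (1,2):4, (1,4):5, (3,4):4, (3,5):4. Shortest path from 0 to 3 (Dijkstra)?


Dijkstra from 0:
Distances: {0: 0, 1: 1, 2: 5, 3: 4, 4: 6, 5: 8}
Shortest distance to 3 = 4, path = [0, 3]


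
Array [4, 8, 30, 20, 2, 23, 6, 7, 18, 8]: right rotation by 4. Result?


Right rotate by 4: [6, 7, 18, 8, 4, 8, 30, 20, 2, 23]


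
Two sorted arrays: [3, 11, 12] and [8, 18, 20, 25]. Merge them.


Compare heads, take smaller each step.
Merged: [3, 8, 11, 12, 18, 20, 25]


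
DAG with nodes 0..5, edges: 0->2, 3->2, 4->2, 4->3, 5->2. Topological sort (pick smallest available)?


Kahn's algorithm, process smallest node first
Order: [0, 1, 4, 3, 5, 2]


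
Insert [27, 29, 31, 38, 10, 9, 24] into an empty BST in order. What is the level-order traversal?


Root = 27; build tree by BST insertion.
Level-Order traversal: [27, 10, 29, 9, 24, 31, 38]


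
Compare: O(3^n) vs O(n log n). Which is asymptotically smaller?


linearithmic grows slower than exponential (base 3)
O(n log n) is asymptotically smaller; O(3^n) grows faster


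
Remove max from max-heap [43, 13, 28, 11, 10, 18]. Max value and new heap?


Max = 43
Replace root with last, heapify down
Resulting heap: [28, 13, 18, 11, 10]


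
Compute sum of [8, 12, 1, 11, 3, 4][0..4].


Prefix sums: [0, 8, 20, 21, 32, 35, 39]
Sum[0..4] = prefix[5] - prefix[0] = 35 - 0 = 35


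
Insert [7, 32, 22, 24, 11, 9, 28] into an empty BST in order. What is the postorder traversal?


Root = 7; build tree by BST insertion.
Postorder traversal: [9, 11, 28, 24, 22, 32, 7]


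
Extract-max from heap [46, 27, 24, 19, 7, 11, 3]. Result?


Max = 46
Replace root with last, heapify down
Resulting heap: [27, 19, 24, 3, 7, 11]


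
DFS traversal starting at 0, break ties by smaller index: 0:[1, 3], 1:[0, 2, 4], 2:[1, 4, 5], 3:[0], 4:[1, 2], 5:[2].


DFS stack-based: start with [0]
Visit order: [0, 1, 2, 4, 5, 3]


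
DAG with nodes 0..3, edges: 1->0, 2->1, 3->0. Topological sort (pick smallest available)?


Kahn's algorithm, process smallest node first
Order: [2, 1, 3, 0]


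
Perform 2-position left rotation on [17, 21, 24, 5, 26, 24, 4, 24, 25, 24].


Left rotate by 2: [24, 5, 26, 24, 4, 24, 25, 24, 17, 21]


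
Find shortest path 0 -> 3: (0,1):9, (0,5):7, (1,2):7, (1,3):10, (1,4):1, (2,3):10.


Dijkstra from 0:
Distances: {0: 0, 1: 9, 2: 16, 3: 19, 4: 10, 5: 7}
Shortest distance to 3 = 19, path = [0, 1, 3]


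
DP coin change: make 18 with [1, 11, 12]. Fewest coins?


dp[0]=0; dp[i]=1+min(dp[i-c] for c in coins)
...dp[13]=2, dp[14]=3, dp[15]=4, dp[16]=5, dp[17]=6, dp[18]=7
Minimum coins for 18 = 7


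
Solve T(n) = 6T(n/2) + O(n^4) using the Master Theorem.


a=6, b=2, c=4. log_2(6)=2.585 < c=4. Case 3: O(n^c) = O(n^4)
Complexity: O(n^4)


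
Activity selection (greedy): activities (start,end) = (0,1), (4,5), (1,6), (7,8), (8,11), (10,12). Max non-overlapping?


Greedy: pick earliest-ending, then skip overlaps.
Selected (4 activities): [(0, 1), (4, 5), (7, 8), (8, 11)]


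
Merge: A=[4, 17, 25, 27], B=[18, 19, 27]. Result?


Compare heads, take smaller each step.
Merged: [4, 17, 18, 19, 25, 27, 27]


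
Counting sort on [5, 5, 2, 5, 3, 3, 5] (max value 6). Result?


Count array: [0, 0, 1, 2, 0, 4, 0]
Reconstruct: [2, 3, 3, 5, 5, 5, 5]


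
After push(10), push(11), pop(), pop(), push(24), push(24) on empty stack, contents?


push(10) -> [10]
push(11) -> [10, 11]
pop() returns 11 -> [10]
pop() returns 10 -> []
push(24) -> [24]
push(24) -> [24, 24]
Final stack (bottom to top): [24, 24]


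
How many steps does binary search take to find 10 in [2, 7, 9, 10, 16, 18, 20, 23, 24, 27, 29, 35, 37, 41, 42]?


Search for 10:
[0,14] mid=7 arr[7]=23
[0,6] mid=3 arr[3]=10
Total: 2 comparisons


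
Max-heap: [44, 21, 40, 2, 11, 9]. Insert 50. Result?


Append 50: [44, 21, 40, 2, 11, 9, 50]
Bubble up: swap idx 6(50) with idx 2(40); swap idx 2(50) with idx 0(44)
Result: [50, 21, 44, 2, 11, 9, 40]


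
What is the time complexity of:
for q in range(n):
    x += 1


Per nesting level: O(n) = O(n)
Complexity: O(n)


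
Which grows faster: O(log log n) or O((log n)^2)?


double-logarithmic grows slower than polylogarithmic
O(log log n) is asymptotically smaller; O((log n)^2) grows faster


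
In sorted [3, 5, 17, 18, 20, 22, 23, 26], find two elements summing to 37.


Two pointers: lo=0, hi=7
Found pair: (17, 20) summing to 37


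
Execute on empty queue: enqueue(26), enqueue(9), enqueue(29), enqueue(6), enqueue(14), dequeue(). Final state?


enqueue(26) -> [26]
enqueue(9) -> [26, 9]
enqueue(29) -> [26, 9, 29]
enqueue(6) -> [26, 9, 29, 6]
enqueue(14) -> [26, 9, 29, 6, 14]
dequeue() returns 26 -> [9, 29, 6, 14]
Final queue (front to back): [9, 29, 6, 14]


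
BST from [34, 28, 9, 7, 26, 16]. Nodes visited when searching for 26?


BST root = 34
Search for 26: compare at each node
Path: [34, 28, 9, 26]


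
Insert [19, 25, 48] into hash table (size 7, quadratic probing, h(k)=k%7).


Insertions: 19->slot 5; 25->slot 4; 48->slot 6
Table: [None, None, None, None, 25, 19, 48]


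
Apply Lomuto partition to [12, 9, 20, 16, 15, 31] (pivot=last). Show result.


Elements <= 31 go left of pivot.
Result: [12, 9, 20, 16, 15, 31], pivot at index 5


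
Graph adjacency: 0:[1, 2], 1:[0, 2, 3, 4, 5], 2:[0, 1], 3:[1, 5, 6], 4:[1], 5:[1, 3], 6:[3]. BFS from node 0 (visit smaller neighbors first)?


BFS queue: start with [0]
Visit order: [0, 1, 2, 3, 4, 5, 6]


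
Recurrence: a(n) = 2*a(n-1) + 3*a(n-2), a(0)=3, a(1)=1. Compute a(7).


Build bottom-up:
...a(5)=241, a(6)=731, a(7)=2*731+3*241=2185


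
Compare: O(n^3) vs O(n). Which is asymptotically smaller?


linear grows slower than cubic
O(n) is asymptotically smaller; O(n^3) grows faster


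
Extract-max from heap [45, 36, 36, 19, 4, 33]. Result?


Max = 45
Replace root with last, heapify down
Resulting heap: [36, 33, 36, 19, 4]


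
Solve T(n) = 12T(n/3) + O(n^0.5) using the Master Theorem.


a=12, b=3, c=0.5. log_3(12)=2.262 > c=0.5. Case 1: O(n^log_b(a)) = O(n^2.262)
Complexity: O(n^2.262)


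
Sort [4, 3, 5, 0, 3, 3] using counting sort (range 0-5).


Count array: [1, 0, 0, 3, 1, 1]
Reconstruct: [0, 3, 3, 3, 4, 5]


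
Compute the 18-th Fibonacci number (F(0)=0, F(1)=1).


F(n)=F(n-1)+F(n-2)
...F(16)=987, F(17)=1597, F(18)=2584


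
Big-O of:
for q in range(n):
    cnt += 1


Per nesting level: O(n) = O(n)
Complexity: O(n)


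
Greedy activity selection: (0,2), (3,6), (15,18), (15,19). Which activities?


Greedy: pick earliest-ending, then skip overlaps.
Selected (3 activities): [(0, 2), (3, 6), (15, 18)]


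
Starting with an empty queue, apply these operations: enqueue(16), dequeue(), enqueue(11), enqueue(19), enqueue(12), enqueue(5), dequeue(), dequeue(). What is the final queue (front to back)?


enqueue(16) -> [16]
dequeue() returns 16 -> []
enqueue(11) -> [11]
enqueue(19) -> [11, 19]
enqueue(12) -> [11, 19, 12]
enqueue(5) -> [11, 19, 12, 5]
dequeue() returns 11 -> [19, 12, 5]
dequeue() returns 19 -> [12, 5]
Final queue (front to back): [12, 5]


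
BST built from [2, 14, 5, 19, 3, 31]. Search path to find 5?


BST root = 2
Search for 5: compare at each node
Path: [2, 14, 5]


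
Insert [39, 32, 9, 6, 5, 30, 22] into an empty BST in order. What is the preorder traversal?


Root = 39; build tree by BST insertion.
Preorder traversal: [39, 32, 9, 6, 5, 30, 22]


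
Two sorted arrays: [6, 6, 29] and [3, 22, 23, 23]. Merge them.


Compare heads, take smaller each step.
Merged: [3, 6, 6, 22, 23, 23, 29]


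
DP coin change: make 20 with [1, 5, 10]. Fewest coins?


dp[0]=0; dp[i]=1+min(dp[i-c] for c in coins)
...dp[15]=2, dp[16]=3, dp[17]=4, dp[18]=5, dp[19]=6, dp[20]=2
Minimum coins for 20 = 2


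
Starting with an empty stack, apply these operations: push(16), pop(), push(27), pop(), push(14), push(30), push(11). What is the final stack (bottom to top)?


push(16) -> [16]
pop() returns 16 -> []
push(27) -> [27]
pop() returns 27 -> []
push(14) -> [14]
push(30) -> [14, 30]
push(11) -> [14, 30, 11]
Final stack (bottom to top): [14, 30, 11]


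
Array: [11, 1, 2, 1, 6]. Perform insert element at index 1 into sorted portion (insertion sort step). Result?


After one pass: [1, 11, 2, 1, 6]


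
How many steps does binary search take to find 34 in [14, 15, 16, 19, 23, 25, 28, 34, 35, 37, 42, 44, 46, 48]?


Search for 34:
[0,13] mid=6 arr[6]=28
[7,13] mid=10 arr[10]=42
[7,9] mid=8 arr[8]=35
[7,7] mid=7 arr[7]=34
Total: 4 comparisons


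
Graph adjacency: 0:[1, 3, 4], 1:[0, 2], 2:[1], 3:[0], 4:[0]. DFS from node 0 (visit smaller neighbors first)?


DFS stack-based: start with [0]
Visit order: [0, 1, 2, 3, 4]


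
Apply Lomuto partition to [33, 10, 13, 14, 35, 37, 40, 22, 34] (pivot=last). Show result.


Elements <= 34 go left of pivot.
Result: [33, 10, 13, 14, 22, 34, 40, 35, 37], pivot at index 5


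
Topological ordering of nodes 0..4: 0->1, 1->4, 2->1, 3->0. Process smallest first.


Kahn's algorithm, process smallest node first
Order: [2, 3, 0, 1, 4]


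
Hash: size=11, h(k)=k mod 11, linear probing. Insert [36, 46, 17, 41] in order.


Insertions: 36->slot 3; 46->slot 2; 17->slot 6; 41->slot 8
Table: [None, None, 46, 36, None, None, 17, None, 41, None, None]


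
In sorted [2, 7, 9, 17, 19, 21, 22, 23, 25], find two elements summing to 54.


Two pointers: lo=0, hi=8
No pair sums to 54


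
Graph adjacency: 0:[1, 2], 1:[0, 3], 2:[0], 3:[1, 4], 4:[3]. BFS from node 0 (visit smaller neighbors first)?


BFS queue: start with [0]
Visit order: [0, 1, 2, 3, 4]


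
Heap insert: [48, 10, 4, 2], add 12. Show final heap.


Append 12: [48, 10, 4, 2, 12]
Bubble up: swap idx 4(12) with idx 1(10)
Result: [48, 12, 4, 2, 10]


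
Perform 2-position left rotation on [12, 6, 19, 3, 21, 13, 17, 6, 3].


Left rotate by 2: [19, 3, 21, 13, 17, 6, 3, 12, 6]


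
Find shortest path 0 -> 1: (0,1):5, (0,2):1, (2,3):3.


Dijkstra from 0:
Distances: {0: 0, 1: 5, 2: 1, 3: 4}
Shortest distance to 1 = 5, path = [0, 1]


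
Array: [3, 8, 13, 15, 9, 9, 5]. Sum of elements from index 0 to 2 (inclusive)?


Prefix sums: [0, 3, 11, 24, 39, 48, 57, 62]
Sum[0..2] = prefix[3] - prefix[0] = 24 - 0 = 24


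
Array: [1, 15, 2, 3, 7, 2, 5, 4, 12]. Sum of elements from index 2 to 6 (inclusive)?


Prefix sums: [0, 1, 16, 18, 21, 28, 30, 35, 39, 51]
Sum[2..6] = prefix[7] - prefix[2] = 35 - 16 = 19


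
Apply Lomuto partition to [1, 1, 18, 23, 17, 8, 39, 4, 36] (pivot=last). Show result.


Elements <= 36 go left of pivot.
Result: [1, 1, 18, 23, 17, 8, 4, 36, 39], pivot at index 7


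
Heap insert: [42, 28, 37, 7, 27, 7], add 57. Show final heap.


Append 57: [42, 28, 37, 7, 27, 7, 57]
Bubble up: swap idx 6(57) with idx 2(37); swap idx 2(57) with idx 0(42)
Result: [57, 28, 42, 7, 27, 7, 37]


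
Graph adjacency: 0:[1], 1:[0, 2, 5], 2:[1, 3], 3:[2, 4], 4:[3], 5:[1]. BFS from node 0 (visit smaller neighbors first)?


BFS queue: start with [0]
Visit order: [0, 1, 2, 5, 3, 4]


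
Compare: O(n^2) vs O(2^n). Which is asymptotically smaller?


quadratic grows slower than exponential
O(n^2) is asymptotically smaller; O(2^n) grows faster


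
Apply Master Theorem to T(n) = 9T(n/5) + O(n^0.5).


a=9, b=5, c=0.5. log_5(9)=1.365 > c=0.5. Case 1: O(n^log_b(a)) = O(n^1.365)
Complexity: O(n^1.365)


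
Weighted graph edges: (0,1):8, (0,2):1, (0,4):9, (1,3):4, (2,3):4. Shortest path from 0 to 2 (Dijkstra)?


Dijkstra from 0:
Distances: {0: 0, 1: 8, 2: 1, 3: 5, 4: 9}
Shortest distance to 2 = 1, path = [0, 2]


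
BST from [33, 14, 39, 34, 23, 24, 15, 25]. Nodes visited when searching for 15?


BST root = 33
Search for 15: compare at each node
Path: [33, 14, 23, 15]


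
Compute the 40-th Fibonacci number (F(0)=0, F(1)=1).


F(n)=F(n-1)+F(n-2)
...F(38)=39088169, F(39)=63245986, F(40)=102334155


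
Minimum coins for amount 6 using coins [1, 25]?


dp[0]=0; dp[i]=1+min(dp[i-c] for c in coins)
...dp[1]=1, dp[2]=2, dp[3]=3, dp[4]=4, dp[5]=5, dp[6]=6
Minimum coins for 6 = 6


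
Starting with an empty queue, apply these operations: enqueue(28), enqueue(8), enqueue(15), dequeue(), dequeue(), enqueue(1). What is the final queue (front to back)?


enqueue(28) -> [28]
enqueue(8) -> [28, 8]
enqueue(15) -> [28, 8, 15]
dequeue() returns 28 -> [8, 15]
dequeue() returns 8 -> [15]
enqueue(1) -> [15, 1]
Final queue (front to back): [15, 1]


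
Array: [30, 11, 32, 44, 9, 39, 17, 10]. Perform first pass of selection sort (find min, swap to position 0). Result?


After one pass: [9, 11, 32, 44, 30, 39, 17, 10]


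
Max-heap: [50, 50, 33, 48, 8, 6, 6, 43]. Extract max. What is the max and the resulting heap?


Max = 50
Replace root with last, heapify down
Resulting heap: [50, 48, 33, 43, 8, 6, 6]


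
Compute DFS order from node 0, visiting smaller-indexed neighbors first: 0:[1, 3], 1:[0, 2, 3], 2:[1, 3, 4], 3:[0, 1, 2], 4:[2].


DFS stack-based: start with [0]
Visit order: [0, 1, 2, 3, 4]


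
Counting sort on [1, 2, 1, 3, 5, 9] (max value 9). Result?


Count array: [0, 2, 1, 1, 0, 1, 0, 0, 0, 1]
Reconstruct: [1, 1, 2, 3, 5, 9]


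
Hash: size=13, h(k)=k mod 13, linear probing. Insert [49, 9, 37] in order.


Insertions: 49->slot 10; 9->slot 9; 37->slot 11
Table: [None, None, None, None, None, None, None, None, None, 9, 49, 37, None]


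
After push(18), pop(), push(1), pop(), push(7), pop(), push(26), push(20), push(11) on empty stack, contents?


push(18) -> [18]
pop() returns 18 -> []
push(1) -> [1]
pop() returns 1 -> []
push(7) -> [7]
pop() returns 7 -> []
push(26) -> [26]
push(20) -> [26, 20]
push(11) -> [26, 20, 11]
Final stack (bottom to top): [26, 20, 11]


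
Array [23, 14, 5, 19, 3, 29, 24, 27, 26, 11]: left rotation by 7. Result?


Left rotate by 7: [27, 26, 11, 23, 14, 5, 19, 3, 29, 24]


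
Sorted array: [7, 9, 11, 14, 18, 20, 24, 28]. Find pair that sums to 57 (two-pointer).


Two pointers: lo=0, hi=7
No pair sums to 57


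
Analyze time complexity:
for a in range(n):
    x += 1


Per nesting level: O(n) = O(n)
Complexity: O(n)


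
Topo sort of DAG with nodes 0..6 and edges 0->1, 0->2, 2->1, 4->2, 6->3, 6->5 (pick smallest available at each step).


Kahn's algorithm, process smallest node first
Order: [0, 4, 2, 1, 6, 3, 5]


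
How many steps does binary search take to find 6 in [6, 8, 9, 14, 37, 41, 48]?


Search for 6:
[0,6] mid=3 arr[3]=14
[0,2] mid=1 arr[1]=8
[0,0] mid=0 arr[0]=6
Total: 3 comparisons


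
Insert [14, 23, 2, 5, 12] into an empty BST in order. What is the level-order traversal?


Root = 14; build tree by BST insertion.
Level-Order traversal: [14, 2, 23, 5, 12]


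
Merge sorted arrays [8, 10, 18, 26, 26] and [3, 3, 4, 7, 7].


Compare heads, take smaller each step.
Merged: [3, 3, 4, 7, 7, 8, 10, 18, 26, 26]


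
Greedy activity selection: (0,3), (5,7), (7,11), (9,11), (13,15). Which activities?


Greedy: pick earliest-ending, then skip overlaps.
Selected (4 activities): [(0, 3), (5, 7), (7, 11), (13, 15)]


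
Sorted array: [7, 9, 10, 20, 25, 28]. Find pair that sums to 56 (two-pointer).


Two pointers: lo=0, hi=5
No pair sums to 56


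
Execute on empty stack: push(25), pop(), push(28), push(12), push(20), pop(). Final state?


push(25) -> [25]
pop() returns 25 -> []
push(28) -> [28]
push(12) -> [28, 12]
push(20) -> [28, 12, 20]
pop() returns 20 -> [28, 12]
Final stack (bottom to top): [28, 12]


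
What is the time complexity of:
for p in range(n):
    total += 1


Per nesting level: O(n) = O(n)
Complexity: O(n)


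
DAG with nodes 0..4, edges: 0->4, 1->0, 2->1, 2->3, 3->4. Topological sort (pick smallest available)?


Kahn's algorithm, process smallest node first
Order: [2, 1, 0, 3, 4]


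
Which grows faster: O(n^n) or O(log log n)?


double-logarithmic grows slower than n^n
O(log log n) is asymptotically smaller; O(n^n) grows faster


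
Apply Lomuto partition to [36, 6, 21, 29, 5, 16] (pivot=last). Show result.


Elements <= 16 go left of pivot.
Result: [6, 5, 16, 29, 36, 21], pivot at index 2


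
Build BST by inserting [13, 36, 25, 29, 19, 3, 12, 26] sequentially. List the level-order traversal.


Root = 13; build tree by BST insertion.
Level-Order traversal: [13, 3, 36, 12, 25, 19, 29, 26]


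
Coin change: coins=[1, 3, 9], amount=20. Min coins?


dp[0]=0; dp[i]=1+min(dp[i-c] for c in coins)
...dp[15]=3, dp[16]=4, dp[17]=5, dp[18]=2, dp[19]=3, dp[20]=4
Minimum coins for 20 = 4


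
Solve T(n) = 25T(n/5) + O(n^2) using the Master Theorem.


a=25, b=5, c=2. log_5(25)=2 = c=2. Case 2: O(n^c log n) = O(n^2 log n)
Complexity: O(n^2 log n)


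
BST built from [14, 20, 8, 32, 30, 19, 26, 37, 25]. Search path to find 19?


BST root = 14
Search for 19: compare at each node
Path: [14, 20, 19]


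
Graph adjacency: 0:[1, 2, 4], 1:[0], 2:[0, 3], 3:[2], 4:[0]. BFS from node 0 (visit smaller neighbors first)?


BFS queue: start with [0]
Visit order: [0, 1, 2, 4, 3]
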